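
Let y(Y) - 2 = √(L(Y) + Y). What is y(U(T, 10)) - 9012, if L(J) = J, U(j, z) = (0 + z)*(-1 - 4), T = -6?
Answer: -9010 + 10*I ≈ -9010.0 + 10.0*I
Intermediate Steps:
U(j, z) = -5*z (U(j, z) = z*(-5) = -5*z)
y(Y) = 2 + √2*√Y (y(Y) = 2 + √(Y + Y) = 2 + √(2*Y) = 2 + √2*√Y)
y(U(T, 10)) - 9012 = (2 + √2*√(-5*10)) - 9012 = (2 + √2*√(-50)) - 9012 = (2 + √2*(5*I*√2)) - 9012 = (2 + 10*I) - 9012 = -9010 + 10*I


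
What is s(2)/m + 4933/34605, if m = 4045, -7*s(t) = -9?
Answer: 27997868/195968115 ≈ 0.14287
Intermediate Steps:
s(t) = 9/7 (s(t) = -⅐*(-9) = 9/7)
s(2)/m + 4933/34605 = (9/7)/4045 + 4933/34605 = (9/7)*(1/4045) + 4933*(1/34605) = 9/28315 + 4933/34605 = 27997868/195968115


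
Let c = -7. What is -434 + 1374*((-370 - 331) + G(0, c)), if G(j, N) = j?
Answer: -963608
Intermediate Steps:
-434 + 1374*((-370 - 331) + G(0, c)) = -434 + 1374*((-370 - 331) + 0) = -434 + 1374*(-701 + 0) = -434 + 1374*(-701) = -434 - 963174 = -963608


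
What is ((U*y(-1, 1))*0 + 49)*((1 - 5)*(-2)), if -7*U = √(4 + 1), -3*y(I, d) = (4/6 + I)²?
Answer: 392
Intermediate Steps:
y(I, d) = -(⅔ + I)²/3 (y(I, d) = -(4/6 + I)²/3 = -(4*(⅙) + I)²/3 = -(⅔ + I)²/3)
U = -√5/7 (U = -√(4 + 1)/7 = -√5/7 ≈ -0.31944)
((U*y(-1, 1))*0 + 49)*((1 - 5)*(-2)) = (((-√5/7)*(-(2 + 3*(-1))²/27))*0 + 49)*((1 - 5)*(-2)) = (((-√5/7)*(-(2 - 3)²/27))*0 + 49)*(-4*(-2)) = (((-√5/7)*(-1/27*(-1)²))*0 + 49)*8 = (((-√5/7)*(-1/27*1))*0 + 49)*8 = ((-√5/7*(-1/27))*0 + 49)*8 = ((√5/189)*0 + 49)*8 = (0 + 49)*8 = 49*8 = 392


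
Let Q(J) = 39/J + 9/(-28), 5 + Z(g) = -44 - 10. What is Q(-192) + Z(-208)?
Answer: -26667/448 ≈ -59.525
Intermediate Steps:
Z(g) = -59 (Z(g) = -5 + (-44 - 10) = -5 - 54 = -59)
Q(J) = -9/28 + 39/J (Q(J) = 39/J + 9*(-1/28) = 39/J - 9/28 = -9/28 + 39/J)
Q(-192) + Z(-208) = (-9/28 + 39/(-192)) - 59 = (-9/28 + 39*(-1/192)) - 59 = (-9/28 - 13/64) - 59 = -235/448 - 59 = -26667/448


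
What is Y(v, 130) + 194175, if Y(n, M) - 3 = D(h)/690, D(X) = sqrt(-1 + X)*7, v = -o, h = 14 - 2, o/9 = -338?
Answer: 194178 + 7*sqrt(11)/690 ≈ 1.9418e+5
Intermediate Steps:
o = -3042 (o = 9*(-338) = -3042)
h = 12
v = 3042 (v = -1*(-3042) = 3042)
D(X) = 7*sqrt(-1 + X)
Y(n, M) = 3 + 7*sqrt(11)/690 (Y(n, M) = 3 + (7*sqrt(-1 + 12))/690 = 3 + (7*sqrt(11))*(1/690) = 3 + 7*sqrt(11)/690)
Y(v, 130) + 194175 = (3 + 7*sqrt(11)/690) + 194175 = 194178 + 7*sqrt(11)/690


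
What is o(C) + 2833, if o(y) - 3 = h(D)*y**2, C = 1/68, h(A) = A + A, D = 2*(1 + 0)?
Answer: 3278417/1156 ≈ 2836.0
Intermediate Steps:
D = 2 (D = 2*1 = 2)
h(A) = 2*A
C = 1/68 ≈ 0.014706
o(y) = 3 + 4*y**2 (o(y) = 3 + (2*2)*y**2 = 3 + 4*y**2)
o(C) + 2833 = (3 + 4*(1/68)**2) + 2833 = (3 + 4*(1/4624)) + 2833 = (3 + 1/1156) + 2833 = 3469/1156 + 2833 = 3278417/1156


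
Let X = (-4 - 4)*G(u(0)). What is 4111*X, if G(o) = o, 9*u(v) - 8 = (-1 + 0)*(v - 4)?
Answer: -131552/3 ≈ -43851.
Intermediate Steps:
u(v) = 4/3 - v/9 (u(v) = 8/9 + ((-1 + 0)*(v - 4))/9 = 8/9 + (-(-4 + v))/9 = 8/9 + (4 - v)/9 = 8/9 + (4/9 - v/9) = 4/3 - v/9)
X = -32/3 (X = (-4 - 4)*(4/3 - ⅑*0) = -8*(4/3 + 0) = -8*4/3 = -32/3 ≈ -10.667)
4111*X = 4111*(-32/3) = -131552/3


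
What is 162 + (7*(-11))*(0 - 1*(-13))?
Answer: -839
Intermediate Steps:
162 + (7*(-11))*(0 - 1*(-13)) = 162 - 77*(0 + 13) = 162 - 77*13 = 162 - 1001 = -839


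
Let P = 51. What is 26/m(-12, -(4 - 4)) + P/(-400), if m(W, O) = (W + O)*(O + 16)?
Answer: -631/2400 ≈ -0.26292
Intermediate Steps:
m(W, O) = (16 + O)*(O + W) (m(W, O) = (O + W)*(16 + O) = (16 + O)*(O + W))
26/m(-12, -(4 - 4)) + P/(-400) = 26/((-(4 - 4))**2 + 16*(-(4 - 4)) + 16*(-12) - (4 - 4)*(-12)) + 51/(-400) = 26/((-1*0)**2 + 16*(-1*0) - 192 - 1*0*(-12)) + 51*(-1/400) = 26/(0**2 + 16*0 - 192 + 0*(-12)) - 51/400 = 26/(0 + 0 - 192 + 0) - 51/400 = 26/(-192) - 51/400 = 26*(-1/192) - 51/400 = -13/96 - 51/400 = -631/2400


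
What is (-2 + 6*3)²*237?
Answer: 60672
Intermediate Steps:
(-2 + 6*3)²*237 = (-2 + 18)²*237 = 16²*237 = 256*237 = 60672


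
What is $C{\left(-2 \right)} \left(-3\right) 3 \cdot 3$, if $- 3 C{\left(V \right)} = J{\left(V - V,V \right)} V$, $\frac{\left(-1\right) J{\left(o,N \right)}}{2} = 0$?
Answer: $0$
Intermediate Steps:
$J{\left(o,N \right)} = 0$ ($J{\left(o,N \right)} = \left(-2\right) 0 = 0$)
$C{\left(V \right)} = 0$ ($C{\left(V \right)} = - \frac{0 V}{3} = \left(- \frac{1}{3}\right) 0 = 0$)
$C{\left(-2 \right)} \left(-3\right) 3 \cdot 3 = 0 \left(-3\right) 3 \cdot 3 = 0 \cdot 9 = 0$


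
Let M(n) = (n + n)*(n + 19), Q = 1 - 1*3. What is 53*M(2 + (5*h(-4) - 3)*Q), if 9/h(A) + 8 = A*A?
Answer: -43407/8 ≈ -5425.9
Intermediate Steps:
h(A) = 9/(-8 + A²) (h(A) = 9/(-8 + A*A) = 9/(-8 + A²))
Q = -2 (Q = 1 - 3 = -2)
M(n) = 2*n*(19 + n) (M(n) = (2*n)*(19 + n) = 2*n*(19 + n))
53*M(2 + (5*h(-4) - 3)*Q) = 53*(2*(2 + (5*(9/(-8 + (-4)²)) - 3)*(-2))*(19 + (2 + (5*(9/(-8 + (-4)²)) - 3)*(-2)))) = 53*(2*(2 + (5*(9/(-8 + 16)) - 3)*(-2))*(19 + (2 + (5*(9/(-8 + 16)) - 3)*(-2)))) = 53*(2*(2 + (5*(9/8) - 3)*(-2))*(19 + (2 + (5*(9/8) - 3)*(-2)))) = 53*(2*(2 + (45/8 - 3)*(-2))*(19 + (2 + (45/8 - 3)*(-2)))) = 53*(2*(2 + (21/8)*(-2))*(19 + (2 + (21/8)*(-2)))) = 53*(2*(2 - 21/4)*(19 + (2 - 21/4))) = 53*(2*(-13/4)*(19 - 13/4)) = 53*(2*(-13/4)*(63/4)) = 53*(-819/8) = -43407/8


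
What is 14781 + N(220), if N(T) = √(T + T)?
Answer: 14781 + 2*√110 ≈ 14802.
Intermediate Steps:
N(T) = √2*√T (N(T) = √(2*T) = √2*√T)
14781 + N(220) = 14781 + √2*√220 = 14781 + √2*(2*√55) = 14781 + 2*√110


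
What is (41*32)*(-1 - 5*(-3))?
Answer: 18368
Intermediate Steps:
(41*32)*(-1 - 5*(-3)) = 1312*(-1 + 15) = 1312*14 = 18368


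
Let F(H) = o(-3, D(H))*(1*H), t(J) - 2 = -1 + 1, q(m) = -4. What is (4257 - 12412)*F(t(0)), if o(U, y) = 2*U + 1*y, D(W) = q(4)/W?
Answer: 130480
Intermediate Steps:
D(W) = -4/W
t(J) = 2 (t(J) = 2 + (-1 + 1) = 2 + 0 = 2)
o(U, y) = y + 2*U (o(U, y) = 2*U + y = y + 2*U)
F(H) = H*(-6 - 4/H) (F(H) = (-4/H + 2*(-3))*(1*H) = (-4/H - 6)*H = (-6 - 4/H)*H = H*(-6 - 4/H))
(4257 - 12412)*F(t(0)) = (4257 - 12412)*(-4 - 6*2) = -8155*(-4 - 12) = -8155*(-16) = 130480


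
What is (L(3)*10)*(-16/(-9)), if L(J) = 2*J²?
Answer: 320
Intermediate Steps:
(L(3)*10)*(-16/(-9)) = ((2*3²)*10)*(-16/(-9)) = ((2*9)*10)*(-16*(-⅑)) = (18*10)*(16/9) = 180*(16/9) = 320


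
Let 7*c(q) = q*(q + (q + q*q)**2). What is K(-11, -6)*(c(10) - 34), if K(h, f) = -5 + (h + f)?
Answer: -379852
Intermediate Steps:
K(h, f) = -5 + f + h (K(h, f) = -5 + (f + h) = -5 + f + h)
c(q) = q*(q + (q + q**2)**2)/7 (c(q) = (q*(q + (q + q*q)**2))/7 = (q*(q + (q + q**2)**2))/7 = q*(q + (q + q**2)**2)/7)
K(-11, -6)*(c(10) - 34) = (-5 - 6 - 11)*((1/7)*10**2*(1 + 10*(1 + 10)**2) - 34) = -22*((1/7)*100*(1 + 10*11**2) - 34) = -22*((1/7)*100*(1 + 10*121) - 34) = -22*((1/7)*100*(1 + 1210) - 34) = -22*((1/7)*100*1211 - 34) = -22*(17300 - 34) = -22*17266 = -379852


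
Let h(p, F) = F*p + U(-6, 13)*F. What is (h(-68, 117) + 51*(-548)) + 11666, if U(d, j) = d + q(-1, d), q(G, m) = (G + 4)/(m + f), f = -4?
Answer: -249751/10 ≈ -24975.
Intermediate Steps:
q(G, m) = (4 + G)/(-4 + m) (q(G, m) = (G + 4)/(m - 4) = (4 + G)/(-4 + m))
U(d, j) = d + 3/(-4 + d) (U(d, j) = d + (4 - 1)/(-4 + d) = d + 3/(-4 + d))
h(p, F) = -63*F/10 + F*p (h(p, F) = F*p + ((3 - 6*(-4 - 6))/(-4 - 6))*F = F*p + ((3 - 6*(-10))/(-10))*F = F*p + (-(3 + 60)/10)*F = F*p + (-⅒*63)*F = F*p - 63*F/10 = -63*F/10 + F*p)
(h(-68, 117) + 51*(-548)) + 11666 = ((⅒)*117*(-63 + 10*(-68)) + 51*(-548)) + 11666 = ((⅒)*117*(-63 - 680) - 27948) + 11666 = ((⅒)*117*(-743) - 27948) + 11666 = (-86931/10 - 27948) + 11666 = -366411/10 + 11666 = -249751/10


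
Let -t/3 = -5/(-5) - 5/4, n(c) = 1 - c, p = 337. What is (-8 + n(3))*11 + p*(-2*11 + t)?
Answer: -29085/4 ≈ -7271.3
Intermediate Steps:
t = ¾ (t = -3*(-5/(-5) - 5/4) = -3*(-5*(-⅕) - 5*¼) = -3*(1 - 5/4) = -3*(-¼) = ¾ ≈ 0.75000)
(-8 + n(3))*11 + p*(-2*11 + t) = (-8 + (1 - 1*3))*11 + 337*(-2*11 + ¾) = (-8 + (1 - 3))*11 + 337*(-22 + ¾) = (-8 - 2)*11 + 337*(-85/4) = -10*11 - 28645/4 = -110 - 28645/4 = -29085/4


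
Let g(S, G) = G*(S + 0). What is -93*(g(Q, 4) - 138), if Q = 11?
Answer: 8742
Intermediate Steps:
g(S, G) = G*S
-93*(g(Q, 4) - 138) = -93*(4*11 - 138) = -93*(44 - 138) = -93*(-94) = 8742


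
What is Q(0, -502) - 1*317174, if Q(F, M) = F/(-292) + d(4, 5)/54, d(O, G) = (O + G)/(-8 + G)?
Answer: -5709133/18 ≈ -3.1717e+5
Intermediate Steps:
d(O, G) = (G + O)/(-8 + G)
Q(F, M) = -1/18 - F/292 (Q(F, M) = F/(-292) + ((5 + 4)/(-8 + 5))/54 = F*(-1/292) + (9/(-3))*(1/54) = -F/292 - ⅓*9*(1/54) = -F/292 - 3*1/54 = -F/292 - 1/18 = -1/18 - F/292)
Q(0, -502) - 1*317174 = (-1/18 - 1/292*0) - 1*317174 = (-1/18 + 0) - 317174 = -1/18 - 317174 = -5709133/18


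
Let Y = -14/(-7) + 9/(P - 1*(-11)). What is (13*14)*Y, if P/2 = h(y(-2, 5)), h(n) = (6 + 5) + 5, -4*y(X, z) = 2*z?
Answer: 17290/43 ≈ 402.09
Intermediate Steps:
y(X, z) = -z/2
h(n) = 16 (h(n) = 11 + 5 = 16)
P = 32 (P = 2*16 = 32)
Y = 95/43 (Y = -14/(-7) + 9/(32 - 1*(-11)) = -14*(-1/7) + 9/(32 + 11) = 2 + 9/43 = 95/43 ≈ 2.2093)
(13*14)*Y = (13*14)*(95/43) = 182*(95/43) = 17290/43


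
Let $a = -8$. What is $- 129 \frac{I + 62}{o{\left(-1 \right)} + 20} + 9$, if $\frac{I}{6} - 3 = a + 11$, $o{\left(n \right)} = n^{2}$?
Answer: $-593$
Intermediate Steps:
$I = 36$ ($I = 18 + 6 \left(-8 + 11\right) = 18 + 6 \cdot 3 = 18 + 18 = 36$)
$- 129 \frac{I + 62}{o{\left(-1 \right)} + 20} + 9 = - 129 \frac{36 + 62}{\left(-1\right)^{2} + 20} + 9 = - 129 \frac{98}{1 + 20} + 9 = - 129 \cdot \frac{98}{21} + 9 = - 129 \cdot 98 \cdot \frac{1}{21} + 9 = \left(-129\right) \frac{14}{3} + 9 = -602 + 9 = -593$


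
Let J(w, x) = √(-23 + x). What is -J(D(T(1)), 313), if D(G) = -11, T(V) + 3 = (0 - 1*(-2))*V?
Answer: -√290 ≈ -17.029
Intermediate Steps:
T(V) = -3 + 2*V (T(V) = -3 + (0 - 1*(-2))*V = -3 + (0 + 2)*V = -3 + 2*V)
-J(D(T(1)), 313) = -√(-23 + 313) = -√290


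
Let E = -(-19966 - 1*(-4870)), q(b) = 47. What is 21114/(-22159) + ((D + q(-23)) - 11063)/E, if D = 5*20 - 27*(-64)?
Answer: -130583459/83628066 ≈ -1.5615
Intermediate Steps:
D = 1828 (D = 100 + 1728 = 1828)
E = 15096 (E = -(-19966 + 4870) = -1*(-15096) = 15096)
21114/(-22159) + ((D + q(-23)) - 11063)/E = 21114/(-22159) + ((1828 + 47) - 11063)/15096 = 21114*(-1/22159) + (1875 - 11063)*(1/15096) = -21114/22159 - 9188*1/15096 = -21114/22159 - 2297/3774 = -130583459/83628066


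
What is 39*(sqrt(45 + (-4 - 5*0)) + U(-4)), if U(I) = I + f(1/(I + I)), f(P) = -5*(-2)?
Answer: 234 + 39*sqrt(41) ≈ 483.72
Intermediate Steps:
f(P) = 10
U(I) = 10 + I (U(I) = I + 10 = 10 + I)
39*(sqrt(45 + (-4 - 5*0)) + U(-4)) = 39*(sqrt(45 + (-4 - 5*0)) + (10 - 4)) = 39*(sqrt(45 + (-4 + 0)) + 6) = 39*(sqrt(45 - 4) + 6) = 39*(sqrt(41) + 6) = 39*(6 + sqrt(41)) = 234 + 39*sqrt(41)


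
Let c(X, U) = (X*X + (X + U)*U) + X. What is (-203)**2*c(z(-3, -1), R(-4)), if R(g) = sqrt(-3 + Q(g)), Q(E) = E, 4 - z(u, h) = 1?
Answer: 206045 + 123627*I*sqrt(7) ≈ 2.0605e+5 + 3.2709e+5*I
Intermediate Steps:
z(u, h) = 3 (z(u, h) = 4 - 1*1 = 4 - 1 = 3)
R(g) = sqrt(-3 + g)
c(X, U) = X + X**2 + U*(U + X) (c(X, U) = (X**2 + (U + X)*U) + X = (X**2 + U*(U + X)) + X = X + X**2 + U*(U + X))
(-203)**2*c(z(-3, -1), R(-4)) = (-203)**2*(3 + (sqrt(-3 - 4))**2 + 3**2 + sqrt(-3 - 4)*3) = 41209*(3 + (sqrt(-7))**2 + 9 + sqrt(-7)*3) = 41209*(3 + (I*sqrt(7))**2 + 9 + (I*sqrt(7))*3) = 41209*(3 - 7 + 9 + 3*I*sqrt(7)) = 41209*(5 + 3*I*sqrt(7)) = 206045 + 123627*I*sqrt(7)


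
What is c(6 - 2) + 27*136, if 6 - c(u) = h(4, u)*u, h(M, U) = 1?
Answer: 3674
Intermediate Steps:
c(u) = 6 - u
c(6 - 2) + 27*136 = (6 - (6 - 2)) + 27*136 = (6 - 1*4) + 3672 = (6 - 4) + 3672 = 2 + 3672 = 3674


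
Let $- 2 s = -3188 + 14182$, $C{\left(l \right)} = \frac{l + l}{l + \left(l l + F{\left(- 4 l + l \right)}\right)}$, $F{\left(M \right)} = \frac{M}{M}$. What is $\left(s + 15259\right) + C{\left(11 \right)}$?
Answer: $\frac{1298368}{133} \approx 9762.2$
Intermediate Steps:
$F{\left(M \right)} = 1$
$C{\left(l \right)} = \frac{2 l}{1 + l + l^{2}}$ ($C{\left(l \right)} = \frac{l + l}{l + \left(l l + 1\right)} = \frac{2 l}{l + \left(l^{2} + 1\right)} = \frac{2 l}{l + \left(1 + l^{2}\right)} = \frac{2 l}{1 + l + l^{2}}$)
$s = -5497$ ($s = - \frac{-3188 + 14182}{2} = \left(- \frac{1}{2}\right) 10994 = -5497$)
$\left(s + 15259\right) + C{\left(11 \right)} = \left(-5497 + 15259\right) + 2 \cdot 11 \frac{1}{1 + 11 + 11^{2}} = 9762 + 2 \cdot 11 \frac{1}{1 + 11 + 121} = 9762 + 2 \cdot 11 \cdot \frac{1}{133} = 9762 + \frac{22}{133} = \frac{1298368}{133}$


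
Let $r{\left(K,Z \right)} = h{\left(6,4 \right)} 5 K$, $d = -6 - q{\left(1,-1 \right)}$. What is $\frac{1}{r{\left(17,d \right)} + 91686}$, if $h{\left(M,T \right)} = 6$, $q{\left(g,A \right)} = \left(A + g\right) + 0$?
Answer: $\frac{1}{92196} \approx 1.0846 \cdot 10^{-5}$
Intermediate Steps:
$q{\left(g,A \right)} = A + g$
$d = -6$ ($d = -6 - \left(-1 + 1\right) = -6 - 0 = -6 + 0 = -6$)
$r{\left(K,Z \right)} = 30 K$ ($r{\left(K,Z \right)} = 6 \cdot 5 K = 30 K$)
$\frac{1}{r{\left(17,d \right)} + 91686} = \frac{1}{30 \cdot 17 + 91686} = \frac{1}{510 + 91686} = \frac{1}{92196}$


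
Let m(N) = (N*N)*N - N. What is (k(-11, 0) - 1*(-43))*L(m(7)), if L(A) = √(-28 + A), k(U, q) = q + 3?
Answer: 92*√77 ≈ 807.30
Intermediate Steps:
k(U, q) = 3 + q
m(N) = N³ - N (m(N) = N²*N - N = N³ - N)
(k(-11, 0) - 1*(-43))*L(m(7)) = ((3 + 0) - 1*(-43))*√(-28 + (7³ - 1*7)) = (3 + 43)*√(-28 + (343 - 7)) = 46*√(-28 + 336) = 46*√308 = 46*(2*√77) = 92*√77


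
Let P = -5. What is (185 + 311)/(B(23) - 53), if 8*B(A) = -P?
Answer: -3968/419 ≈ -9.4702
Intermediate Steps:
B(A) = 5/8 (B(A) = (-1*(-5))/8 = (1/8)*5 = 5/8)
(185 + 311)/(B(23) - 53) = (185 + 311)/(5/8 - 53) = 496/(-419/8) = 496*(-8/419) = -3968/419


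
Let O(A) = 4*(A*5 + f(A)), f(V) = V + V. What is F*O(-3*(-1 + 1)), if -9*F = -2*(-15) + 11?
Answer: 0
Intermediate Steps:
f(V) = 2*V
O(A) = 28*A (O(A) = 4*(A*5 + 2*A) = 4*(5*A + 2*A) = 4*(7*A) = 28*A)
F = -41/9 (F = -(-2*(-15) + 11)/9 = -(30 + 11)/9 = -⅑*41 = -41/9 ≈ -4.5556)
F*O(-3*(-1 + 1)) = -1148*(-3*(-1 + 1))/9 = -1148*(-3*0)/9 = -1148*0/9 = -41/9*0 = 0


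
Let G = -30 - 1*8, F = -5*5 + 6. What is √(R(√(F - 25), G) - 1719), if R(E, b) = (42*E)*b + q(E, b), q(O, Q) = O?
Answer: √(-1719 - 3190*I*√11) ≈ 67.081 - 78.86*I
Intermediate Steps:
F = -19 (F = -25 + 6 = -19)
G = -38 (G = -30 - 8 = -38)
R(E, b) = E + 42*E*b (R(E, b) = (42*E)*b + E = 42*E*b + E = E + 42*E*b)
√(R(√(F - 25), G) - 1719) = √(√(-19 - 25)*(1 + 42*(-38)) - 1719) = √(√(-44)*(1 - 1596) - 1719) = √((2*I*√11)*(-1595) - 1719) = √(-3190*I*√11 - 1719) = √(-1719 - 3190*I*√11)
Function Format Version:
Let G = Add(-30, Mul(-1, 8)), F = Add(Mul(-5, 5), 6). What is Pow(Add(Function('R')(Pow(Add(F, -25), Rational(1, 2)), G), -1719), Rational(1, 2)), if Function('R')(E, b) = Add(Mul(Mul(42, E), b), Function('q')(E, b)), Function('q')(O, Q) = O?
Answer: Pow(Add(-1719, Mul(-3190, I, Pow(11, Rational(1, 2)))), Rational(1, 2)) ≈ Add(67.081, Mul(-78.860, I))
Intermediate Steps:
F = -19 (F = Add(-25, 6) = -19)
G = -38 (G = Add(-30, -8) = -38)
Function('R')(E, b) = Add(E, Mul(42, E, b)) (Function('R')(E, b) = Add(Mul(Mul(42, E), b), E) = Add(Mul(42, E, b), E) = Add(E, Mul(42, E, b)))
Pow(Add(Function('R')(Pow(Add(F, -25), Rational(1, 2)), G), -1719), Rational(1, 2)) = Pow(Add(Mul(Pow(Add(-19, -25), Rational(1, 2)), Add(1, Mul(42, -38))), -1719), Rational(1, 2)) = Pow(Add(Mul(Pow(-44, Rational(1, 2)), Add(1, -1596)), -1719), Rational(1, 2)) = Pow(Add(Mul(Mul(2, I, Pow(11, Rational(1, 2))), -1595), -1719), Rational(1, 2)) = Pow(Add(Mul(-3190, I, Pow(11, Rational(1, 2))), -1719), Rational(1, 2)) = Pow(Add(-1719, Mul(-3190, I, Pow(11, Rational(1, 2)))), Rational(1, 2))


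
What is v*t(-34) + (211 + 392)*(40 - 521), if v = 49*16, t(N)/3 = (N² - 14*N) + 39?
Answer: 3640149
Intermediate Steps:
t(N) = 117 - 42*N + 3*N² (t(N) = 3*((N² - 14*N) + 39) = 3*(39 + N² - 14*N) = 117 - 42*N + 3*N²)
v = 784
v*t(-34) + (211 + 392)*(40 - 521) = 784*(117 - 42*(-34) + 3*(-34)²) + (211 + 392)*(40 - 521) = 784*(117 + 1428 + 3*1156) + 603*(-481) = 784*(117 + 1428 + 3468) - 290043 = 784*5013 - 290043 = 3930192 - 290043 = 3640149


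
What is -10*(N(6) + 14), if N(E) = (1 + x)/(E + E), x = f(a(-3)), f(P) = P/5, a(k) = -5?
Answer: -140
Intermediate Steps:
f(P) = P/5 (f(P) = P*(1/5) = P/5)
x = -1 (x = (1/5)*(-5) = -1)
N(E) = 0 (N(E) = (1 - 1)/(E + E) = 0/((2*E)) = 0*(1/(2*E)) = 0)
-10*(N(6) + 14) = -10*(0 + 14) = -10*14 = -140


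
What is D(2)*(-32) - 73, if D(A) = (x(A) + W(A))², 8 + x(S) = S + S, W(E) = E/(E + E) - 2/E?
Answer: -721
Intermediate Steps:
W(E) = ½ - 2/E (W(E) = E/((2*E)) - 2/E = E*(1/(2*E)) - 2/E = ½ - 2/E)
x(S) = -8 + 2*S (x(S) = -8 + (S + S) = -8 + 2*S)
D(A) = (-8 + 2*A + (-4 + A)/(2*A))² (D(A) = ((-8 + 2*A) + (-4 + A)/(2*A))² = (-8 + 2*A + (-4 + A)/(2*A))²)
D(2)*(-32) - 73 = ((¼)*(-4 + 2 + 4*2*(-4 + 2))²/2²)*(-32) - 73 = ((¼)*(¼)*(-4 + 2 + 4*2*(-2))²)*(-32) - 73 = ((¼)*(¼)*(-4 + 2 - 16)²)*(-32) - 73 = ((¼)*(¼)*(-18)²)*(-32) - 73 = ((¼)*(¼)*324)*(-32) - 73 = (81/4)*(-32) - 73 = -648 - 73 = -721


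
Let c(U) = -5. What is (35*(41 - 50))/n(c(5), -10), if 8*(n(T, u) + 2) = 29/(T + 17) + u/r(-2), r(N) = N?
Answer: 30240/103 ≈ 293.59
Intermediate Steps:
n(T, u) = -2 - u/16 + 29/(8*(17 + T)) (n(T, u) = -2 + (29/(T + 17) + u/(-2))/8 = -2 + (29/(17 + T) + u*(-1/2))/8 = -2 + (29/(17 + T) - u/2)/8 = -2 + (-u/16 + 29/(8*(17 + T))) = -2 - u/16 + 29/(8*(17 + T)))
(35*(41 - 50))/n(c(5), -10) = (35*(41 - 50))/(((-486 - 32*(-5) - 17*(-10) - 1*(-5)*(-10))/(16*(17 - 5)))) = (35*(-9))/(((1/16)*(-486 + 160 + 170 - 50)/12)) = -315/((1/16)*(1/12)*(-206)) = -315/(-103/96) = -315*(-96/103) = 30240/103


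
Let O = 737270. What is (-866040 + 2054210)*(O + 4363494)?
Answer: 6060574761880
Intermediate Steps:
(-866040 + 2054210)*(O + 4363494) = (-866040 + 2054210)*(737270 + 4363494) = 1188170*5100764 = 6060574761880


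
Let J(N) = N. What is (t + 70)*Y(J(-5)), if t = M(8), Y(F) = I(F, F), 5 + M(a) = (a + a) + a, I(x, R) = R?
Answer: -445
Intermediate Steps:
M(a) = -5 + 3*a (M(a) = -5 + ((a + a) + a) = -5 + (2*a + a) = -5 + 3*a)
Y(F) = F
t = 19 (t = -5 + 3*8 = -5 + 24 = 19)
(t + 70)*Y(J(-5)) = (19 + 70)*(-5) = 89*(-5) = -445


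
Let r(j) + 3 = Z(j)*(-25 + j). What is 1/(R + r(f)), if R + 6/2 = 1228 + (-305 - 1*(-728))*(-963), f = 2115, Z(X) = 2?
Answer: -1/401947 ≈ -2.4879e-6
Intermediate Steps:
r(j) = -53 + 2*j (r(j) = -3 + 2*(-25 + j) = -3 + (-50 + 2*j) = -53 + 2*j)
R = -406124 (R = -3 + (1228 + (-305 - 1*(-728))*(-963)) = -3 + (1228 + (-305 + 728)*(-963)) = -3 + (1228 + 423*(-963)) = -3 + (1228 - 407349) = -3 - 406121 = -406124)
1/(R + r(f)) = 1/(-406124 + (-53 + 2*2115)) = 1/(-406124 + (-53 + 4230)) = 1/(-406124 + 4177) = 1/(-401947) = -1/401947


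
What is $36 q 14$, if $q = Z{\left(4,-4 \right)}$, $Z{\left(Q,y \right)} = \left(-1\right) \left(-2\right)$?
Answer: $1008$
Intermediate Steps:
$Z{\left(Q,y \right)} = 2$
$q = 2$
$36 q 14 = 36 \cdot 2 \cdot 14 = 72 \cdot 14 = 1008$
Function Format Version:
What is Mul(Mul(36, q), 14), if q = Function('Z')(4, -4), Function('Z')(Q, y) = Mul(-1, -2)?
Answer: 1008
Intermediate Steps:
Function('Z')(Q, y) = 2
q = 2
Mul(Mul(36, q), 14) = Mul(Mul(36, 2), 14) = Mul(72, 14) = 1008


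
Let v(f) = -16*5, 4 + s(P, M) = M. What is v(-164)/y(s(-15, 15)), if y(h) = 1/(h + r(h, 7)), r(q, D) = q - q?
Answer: -880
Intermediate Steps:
r(q, D) = 0
s(P, M) = -4 + M
y(h) = 1/h (y(h) = 1/(h + 0) = 1/h)
v(f) = -80
v(-164)/y(s(-15, 15)) = -80/(1/(-4 + 15)) = -80/(1/11) = -80/1/11 = -80*11 = -880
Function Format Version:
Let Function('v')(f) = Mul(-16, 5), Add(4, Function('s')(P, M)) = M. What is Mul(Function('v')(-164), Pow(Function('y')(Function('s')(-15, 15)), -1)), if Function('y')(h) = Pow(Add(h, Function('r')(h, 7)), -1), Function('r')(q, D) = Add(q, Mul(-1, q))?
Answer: -880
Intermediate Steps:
Function('r')(q, D) = 0
Function('s')(P, M) = Add(-4, M)
Function('y')(h) = Pow(h, -1) (Function('y')(h) = Pow(Add(h, 0), -1) = Pow(h, -1))
Function('v')(f) = -80
Mul(Function('v')(-164), Pow(Function('y')(Function('s')(-15, 15)), -1)) = Mul(-80, Pow(Pow(Add(-4, 15), -1), -1)) = Mul(-80, Pow(Pow(11, -1), -1)) = Mul(-80, Pow(Rational(1, 11), -1)) = Mul(-80, 11) = -880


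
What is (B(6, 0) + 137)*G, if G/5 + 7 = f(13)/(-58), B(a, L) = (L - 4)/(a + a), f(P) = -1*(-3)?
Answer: -419225/87 ≈ -4818.7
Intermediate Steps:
f(P) = 3
B(a, L) = (-4 + L)/(2*a) (B(a, L) = (-4 + L)/((2*a)) = (-4 + L)*(1/(2*a)) = (-4 + L)/(2*a))
G = -2045/58 (G = -35 + 5*(3/(-58)) = -35 + 5*(3*(-1/58)) = -35 + 5*(-3/58) = -35 - 15/58 = -2045/58 ≈ -35.259)
(B(6, 0) + 137)*G = ((1/2)*(-4 + 0)/6 + 137)*(-2045/58) = ((1/2)*(1/6)*(-4) + 137)*(-2045/58) = (-1/3 + 137)*(-2045/58) = (410/3)*(-2045/58) = -419225/87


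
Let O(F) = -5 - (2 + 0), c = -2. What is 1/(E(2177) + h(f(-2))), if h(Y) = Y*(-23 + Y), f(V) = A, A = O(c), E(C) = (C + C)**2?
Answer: 1/18957526 ≈ 5.2749e-8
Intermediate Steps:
E(C) = 4*C**2 (E(C) = (2*C)**2 = 4*C**2)
O(F) = -7 (O(F) = -5 - 1*2 = -5 - 2 = -7)
A = -7
f(V) = -7
1/(E(2177) + h(f(-2))) = 1/(4*2177**2 - 7*(-23 - 7)) = 1/(4*4739329 - 7*(-30)) = 1/(18957316 + 210) = 1/18957526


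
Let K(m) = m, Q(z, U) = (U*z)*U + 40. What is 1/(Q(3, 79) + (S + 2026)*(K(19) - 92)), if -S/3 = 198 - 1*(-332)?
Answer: -1/13065 ≈ -7.6540e-5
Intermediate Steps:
Q(z, U) = 40 + z*U**2 (Q(z, U) = z*U**2 + 40 = 40 + z*U**2)
S = -1590 (S = -3*(198 - 1*(-332)) = -3*(198 + 332) = -3*530 = -1590)
1/(Q(3, 79) + (S + 2026)*(K(19) - 92)) = 1/((40 + 3*79**2) + (-1590 + 2026)*(19 - 92)) = 1/((40 + 3*6241) + 436*(-73)) = 1/((40 + 18723) - 31828) = 1/(18763 - 31828) = 1/(-13065) = -1/13065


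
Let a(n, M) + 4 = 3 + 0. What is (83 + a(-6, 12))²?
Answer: 6724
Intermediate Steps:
a(n, M) = -1 (a(n, M) = -4 + (3 + 0) = -4 + 3 = -1)
(83 + a(-6, 12))² = (83 - 1)² = 82² = 6724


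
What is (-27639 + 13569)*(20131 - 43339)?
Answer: 326536560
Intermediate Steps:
(-27639 + 13569)*(20131 - 43339) = -14070*(-23208) = 326536560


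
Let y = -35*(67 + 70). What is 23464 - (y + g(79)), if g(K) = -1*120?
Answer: 28379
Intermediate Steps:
y = -4795 (y = -35*137 = -4795)
g(K) = -120
23464 - (y + g(79)) = 23464 - (-4795 - 120) = 23464 - 1*(-4915) = 23464 + 4915 = 28379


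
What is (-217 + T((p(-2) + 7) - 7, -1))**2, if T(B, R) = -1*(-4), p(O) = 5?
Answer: 45369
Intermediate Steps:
T(B, R) = 4
(-217 + T((p(-2) + 7) - 7, -1))**2 = (-217 + 4)**2 = (-213)**2 = 45369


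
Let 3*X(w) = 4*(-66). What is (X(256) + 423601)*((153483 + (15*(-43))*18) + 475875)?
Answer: 261624308724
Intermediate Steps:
X(w) = -88 (X(w) = (4*(-66))/3 = (⅓)*(-264) = -88)
(X(256) + 423601)*((153483 + (15*(-43))*18) + 475875) = (-88 + 423601)*((153483 + (15*(-43))*18) + 475875) = 423513*((153483 - 645*18) + 475875) = 423513*((153483 - 11610) + 475875) = 423513*(141873 + 475875) = 423513*617748 = 261624308724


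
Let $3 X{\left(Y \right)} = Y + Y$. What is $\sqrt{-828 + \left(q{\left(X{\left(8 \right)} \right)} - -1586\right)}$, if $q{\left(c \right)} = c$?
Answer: $\frac{\sqrt{6870}}{3} \approx 27.628$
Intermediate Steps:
$X{\left(Y \right)} = \frac{2 Y}{3}$ ($X{\left(Y \right)} = \frac{Y + Y}{3} = \frac{2 Y}{3}$)
$\sqrt{-828 + \left(q{\left(X{\left(8 \right)} \right)} - -1586\right)} = \sqrt{-828 + \left(\frac{2}{3} \cdot 8 - -1586\right)} = \sqrt{-828 + \left(\frac{16}{3} + 1586\right)} = \sqrt{-828 + \frac{4774}{3}} = \sqrt{\frac{2290}{3}} = \frac{\sqrt{6870}}{3}$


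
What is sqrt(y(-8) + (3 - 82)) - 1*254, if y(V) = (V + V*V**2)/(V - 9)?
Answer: -254 + I*sqrt(13991)/17 ≈ -254.0 + 6.9579*I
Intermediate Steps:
y(V) = (V + V**3)/(-9 + V)
sqrt(y(-8) + (3 - 82)) - 1*254 = sqrt((-8 + (-8)**3)/(-9 - 8) + (3 - 82)) - 1*254 = sqrt((-8 - 512)/(-17) - 79) - 254 = sqrt(-1/17*(-520) - 79) - 254 = sqrt(520/17 - 79) - 254 = sqrt(-823/17) - 254 = I*sqrt(13991)/17 - 254 = -254 + I*sqrt(13991)/17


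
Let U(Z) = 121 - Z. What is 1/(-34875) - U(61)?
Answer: -2092501/34875 ≈ -60.000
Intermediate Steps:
1/(-34875) - U(61) = 1/(-34875) - (121 - 1*61) = -1/34875 - (121 - 61) = -1/34875 - 1*60 = -1/34875 - 60 = -2092501/34875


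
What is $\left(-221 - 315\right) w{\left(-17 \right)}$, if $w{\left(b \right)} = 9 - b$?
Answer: $-13936$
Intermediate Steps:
$\left(-221 - 315\right) w{\left(-17 \right)} = \left(-221 - 315\right) \left(9 - -17\right) = - 536 \left(9 + 17\right) = \left(-536\right) 26 = -13936$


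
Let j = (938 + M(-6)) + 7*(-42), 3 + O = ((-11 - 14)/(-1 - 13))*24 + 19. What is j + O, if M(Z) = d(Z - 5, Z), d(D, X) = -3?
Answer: 4899/7 ≈ 699.86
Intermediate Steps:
M(Z) = -3
O = 412/7 (O = -3 + (((-11 - 14)/(-1 - 13))*24 + 19) = -3 + (-25/(-14)*24 + 19) = -3 + (-25*(-1/14)*24 + 19) = -3 + ((25/14)*24 + 19) = -3 + (300/7 + 19) = -3 + 433/7 = 412/7 ≈ 58.857)
j = 641 (j = (938 - 3) + 7*(-42) = 935 - 294 = 641)
j + O = 641 + 412/7 = 4899/7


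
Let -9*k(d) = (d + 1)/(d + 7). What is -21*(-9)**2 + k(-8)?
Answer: -15316/9 ≈ -1701.8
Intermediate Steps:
k(d) = -(1 + d)/(9*(7 + d)) (k(d) = -(d + 1)/(9*(d + 7)) = -(1 + d)/(9*(7 + d)))
-21*(-9)**2 + k(-8) = -21*(-9)**2 + (-1 - 1*(-8))/(9*(7 - 8)) = -21*81 + (1/9)*(-1 + 8)/(-1) = -1701 + (1/9)*(-1)*7 = -1701 - 7/9 = -15316/9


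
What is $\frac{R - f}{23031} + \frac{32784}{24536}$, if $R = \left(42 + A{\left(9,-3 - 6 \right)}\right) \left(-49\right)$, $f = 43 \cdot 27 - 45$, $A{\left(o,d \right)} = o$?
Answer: $\frac{27764611}{23545359} \approx 1.1792$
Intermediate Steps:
$f = 1116$ ($f = 1161 - 45 = 1116$)
$R = -2499$ ($R = \left(42 + 9\right) \left(-49\right) = 51 \left(-49\right) = -2499$)
$\frac{R - f}{23031} + \frac{32784}{24536} = \frac{-2499 - 1116}{23031} + \frac{32784}{24536} = \left(-2499 - 1116\right) \frac{1}{23031} + 32784 \cdot \frac{1}{24536} = \left(-3615\right) \frac{1}{23031} + \frac{4098}{3067} = - \frac{1205}{7677} + \frac{4098}{3067} = \frac{27764611}{23545359}$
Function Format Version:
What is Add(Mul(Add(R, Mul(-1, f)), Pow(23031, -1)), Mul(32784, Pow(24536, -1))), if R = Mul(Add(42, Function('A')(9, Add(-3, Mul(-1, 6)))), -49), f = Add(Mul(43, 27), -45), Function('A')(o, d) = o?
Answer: Rational(27764611, 23545359) ≈ 1.1792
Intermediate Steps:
f = 1116 (f = Add(1161, -45) = 1116)
R = -2499 (R = Mul(Add(42, 9), -49) = Mul(51, -49) = -2499)
Add(Mul(Add(R, Mul(-1, f)), Pow(23031, -1)), Mul(32784, Pow(24536, -1))) = Add(Mul(Add(-2499, Mul(-1, 1116)), Pow(23031, -1)), Mul(32784, Pow(24536, -1))) = Add(Mul(Add(-2499, -1116), Rational(1, 23031)), Mul(32784, Rational(1, 24536))) = Add(Mul(-3615, Rational(1, 23031)), Rational(4098, 3067)) = Add(Rational(-1205, 7677), Rational(4098, 3067)) = Rational(27764611, 23545359)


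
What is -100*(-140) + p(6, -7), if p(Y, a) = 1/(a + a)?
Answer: 195999/14 ≈ 14000.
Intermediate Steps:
p(Y, a) = 1/(2*a)
-100*(-140) + p(6, -7) = -100*(-140) + (½)/(-7) = 14000 + (½)*(-⅐) = 14000 - 1/14 = 195999/14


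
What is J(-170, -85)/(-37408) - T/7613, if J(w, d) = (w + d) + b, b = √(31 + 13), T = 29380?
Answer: -1097105725/284787104 - √11/18704 ≈ -3.8526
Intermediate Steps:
b = 2*√11 (b = √44 = 2*√11 ≈ 6.6332)
J(w, d) = d + w + 2*√11 (J(w, d) = (w + d) + 2*√11 = (d + w) + 2*√11 = d + w + 2*√11)
J(-170, -85)/(-37408) - T/7613 = (-85 - 170 + 2*√11)/(-37408) - 1*29380/7613 = (-255 + 2*√11)*(-1/37408) - 29380*1/7613 = (255/37408 - √11/18704) - 29380/7613 = -1097105725/284787104 - √11/18704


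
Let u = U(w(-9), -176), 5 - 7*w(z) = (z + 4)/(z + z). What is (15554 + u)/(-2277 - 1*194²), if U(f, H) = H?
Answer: -15378/39913 ≈ -0.38529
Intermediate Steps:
w(z) = 5/7 - (4 + z)/(14*z) (w(z) = 5/7 - (z + 4)/(7*(z + z)) = 5/7 - (4 + z)/(7*(2*z)) = 5/7 - (4 + z)*1/(2*z)/7 = 5/7 - (4 + z)/(14*z))
u = -176
(15554 + u)/(-2277 - 1*194²) = (15554 - 176)/(-2277 - 1*194²) = 15378/(-2277 - 1*37636) = 15378/(-2277 - 37636) = 15378/(-39913) = 15378*(-1/39913) = -15378/39913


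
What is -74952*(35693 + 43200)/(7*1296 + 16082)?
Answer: -2956594068/12577 ≈ -2.3508e+5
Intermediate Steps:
-74952*(35693 + 43200)/(7*1296 + 16082) = -74952*78893/(9072 + 16082) = -74952/(25154*(1/78893)) = -74952/25154/78893 = -74952*78893/25154 = -2956594068/12577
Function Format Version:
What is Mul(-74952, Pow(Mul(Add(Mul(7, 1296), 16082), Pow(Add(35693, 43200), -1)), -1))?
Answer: Rational(-2956594068, 12577) ≈ -2.3508e+5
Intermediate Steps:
Mul(-74952, Pow(Mul(Add(Mul(7, 1296), 16082), Pow(Add(35693, 43200), -1)), -1)) = Mul(-74952, Pow(Mul(Add(9072, 16082), Pow(78893, -1)), -1)) = Mul(-74952, Pow(Mul(25154, Rational(1, 78893)), -1)) = Mul(-74952, Pow(Rational(25154, 78893), -1)) = Mul(-74952, Rational(78893, 25154)) = Rational(-2956594068, 12577)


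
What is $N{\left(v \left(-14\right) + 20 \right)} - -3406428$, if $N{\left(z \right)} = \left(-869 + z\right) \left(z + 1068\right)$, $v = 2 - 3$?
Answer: $2486258$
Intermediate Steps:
$v = -1$ ($v = 2 - 3 = -1$)
$N{\left(z \right)} = \left(-869 + z\right) \left(1068 + z\right)$
$N{\left(v \left(-14\right) + 20 \right)} - -3406428 = \left(-928092 + \left(\left(-1\right) \left(-14\right) + 20\right)^{2} + 199 \left(\left(-1\right) \left(-14\right) + 20\right)\right) - -3406428 = \left(-928092 + \left(14 + 20\right)^{2} + 199 \left(14 + 20\right)\right) + 3406428 = \left(-928092 + 34^{2} + 199 \cdot 34\right) + 3406428 = \left(-928092 + 1156 + 6766\right) + 3406428 = -920170 + 3406428 = 2486258$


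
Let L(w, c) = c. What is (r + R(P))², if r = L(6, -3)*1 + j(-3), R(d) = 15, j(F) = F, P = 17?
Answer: 81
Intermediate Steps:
r = -6 (r = -3*1 - 3 = -3 - 3 = -6)
(r + R(P))² = (-6 + 15)² = 9² = 81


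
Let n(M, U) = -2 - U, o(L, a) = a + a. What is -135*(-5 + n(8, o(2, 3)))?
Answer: 1755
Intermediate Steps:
o(L, a) = 2*a
-135*(-5 + n(8, o(2, 3))) = -135*(-5 + (-2 - 2*3)) = -135*(-5 + (-2 - 1*6)) = -135*(-5 + (-2 - 6)) = -135*(-5 - 8) = -135*(-13) = 1755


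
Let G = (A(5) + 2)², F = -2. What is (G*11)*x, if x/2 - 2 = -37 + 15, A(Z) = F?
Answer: 0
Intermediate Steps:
A(Z) = -2
x = -40 (x = 4 + 2*(-37 + 15) = 4 + 2*(-22) = 4 - 44 = -40)
G = 0 (G = (-2 + 2)² = 0² = 0)
(G*11)*x = (0*11)*(-40) = 0*(-40) = 0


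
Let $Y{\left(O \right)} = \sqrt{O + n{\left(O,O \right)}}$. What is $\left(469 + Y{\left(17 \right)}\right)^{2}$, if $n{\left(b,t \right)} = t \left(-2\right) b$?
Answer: $\left(469 + i \sqrt{561}\right)^{2} \approx 2.194 \cdot 10^{5} + 22217.0 i$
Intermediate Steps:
$n{\left(b,t \right)} = - 2 b t$ ($n{\left(b,t \right)} = - 2 t b = - 2 b t$)
$Y{\left(O \right)} = \sqrt{O - 2 O^{2}}$ ($Y{\left(O \right)} = \sqrt{O - 2 O O} = \sqrt{O - 2 O^{2}}$)
$\left(469 + Y{\left(17 \right)}\right)^{2} = \left(469 + \sqrt{17 \left(1 - 34\right)}\right)^{2} = \left(469 + \sqrt{17 \left(-33\right)}\right)^{2} = \left(469 + \sqrt{-561}\right)^{2} = \left(469 + i \sqrt{561}\right)^{2}$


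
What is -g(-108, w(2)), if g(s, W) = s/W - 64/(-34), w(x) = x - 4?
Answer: -950/17 ≈ -55.882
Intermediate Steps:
w(x) = -4 + x
g(s, W) = 32/17 + s/W (g(s, W) = s/W - 64*(-1/34) = s/W + 32/17 = 32/17 + s/W)
-g(-108, w(2)) = -(32/17 - 108/(-4 + 2)) = -(32/17 - 108/(-2)) = -(32/17 - 108*(-½)) = -(32/17 + 54) = -1*950/17 = -950/17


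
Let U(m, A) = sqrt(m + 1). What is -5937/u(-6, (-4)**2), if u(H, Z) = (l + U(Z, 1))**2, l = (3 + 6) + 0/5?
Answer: -5937/(9 + sqrt(17))**2 ≈ -34.474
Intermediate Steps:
U(m, A) = sqrt(1 + m)
l = 9 (l = 9 + 0*(1/5) = 9 + 0 = 9)
u(H, Z) = (9 + sqrt(1 + Z))**2
-5937/u(-6, (-4)**2) = -5937/(9 + sqrt(1 + (-4)**2))**2 = -5937/(9 + sqrt(1 + 16))**2 = -5937/(9 + sqrt(17))**2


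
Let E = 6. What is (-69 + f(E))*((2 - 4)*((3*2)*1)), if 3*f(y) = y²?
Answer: 684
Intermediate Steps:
f(y) = y²/3
(-69 + f(E))*((2 - 4)*((3*2)*1)) = (-69 + (⅓)*6²)*((2 - 4)*((3*2)*1)) = (-69 + (⅓)*36)*(-12) = (-69 + 12)*(-2*6) = -57*(-12) = 684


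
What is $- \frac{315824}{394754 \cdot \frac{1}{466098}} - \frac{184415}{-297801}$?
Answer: $- \frac{3131264569680103}{8397009711} \approx -3.729 \cdot 10^{5}$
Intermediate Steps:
$- \frac{315824}{394754 \cdot \frac{1}{466098}} - \frac{184415}{-297801} = - \frac{315824}{394754 \cdot \frac{1}{466098}} - - \frac{26345}{42543} = - \frac{315824}{\frac{197377}{233049}} + \frac{26345}{42543} = \left(-315824\right) \frac{233049}{197377} + \frac{26345}{42543} = - \frac{73602467376}{197377} + \frac{26345}{42543} = - \frac{3131264569680103}{8397009711}$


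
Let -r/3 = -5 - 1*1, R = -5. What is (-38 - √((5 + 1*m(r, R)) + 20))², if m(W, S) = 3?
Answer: 1472 + 152*√7 ≈ 1874.2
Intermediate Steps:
r = 18 (r = -3*(-5 - 1*1) = -3*(-5 - 1) = -3*(-6) = 18)
(-38 - √((5 + 1*m(r, R)) + 20))² = (-38 - √((5 + 1*3) + 20))² = (-38 - √((5 + 3) + 20))² = (-38 - √(8 + 20))² = (-38 - √28)² = (-38 - 2*√7)²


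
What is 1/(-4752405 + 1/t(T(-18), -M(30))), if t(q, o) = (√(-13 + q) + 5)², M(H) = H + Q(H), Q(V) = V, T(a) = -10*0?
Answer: 2*(-5*√13 + 6*I)/(-57028859*I + 47524050*√13) ≈ -2.1042e-7 + 1.1102e-15*I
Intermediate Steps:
T(a) = 0
M(H) = 2*H (M(H) = H + H = 2*H)
t(q, o) = (5 + √(-13 + q))²
1/(-4752405 + 1/t(T(-18), -M(30))) = 1/(-4752405 + 1/((5 + √(-13 + 0))²)) = 1/(-4752405 + 1/((5 + √(-13))²)) = 1/(-4752405 + 1/((5 + I*√13)²)) = 1/(-4752405 + (5 + I*√13)⁻²)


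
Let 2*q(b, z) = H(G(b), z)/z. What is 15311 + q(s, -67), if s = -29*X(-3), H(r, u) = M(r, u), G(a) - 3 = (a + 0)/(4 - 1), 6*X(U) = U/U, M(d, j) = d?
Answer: 36930107/2412 ≈ 15311.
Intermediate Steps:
X(U) = ⅙ (X(U) = (U/U)/6 = (⅙)*1 = ⅙)
G(a) = 3 + a/3 (G(a) = 3 + (a + 0)/(4 - 1) = 3 + a/3)
H(r, u) = r
s = -29/6 (s = -29*⅙ = -29/6 ≈ -4.8333)
q(b, z) = (3 + b/3)/(2*z) (q(b, z) = ((3 + b/3)/z)/2 = (3 + b/3)/(2*z))
15311 + q(s, -67) = 15311 + (⅙)*(9 - 29/6)/(-67) = 15311 + (⅙)*(-1/67)*(25/6) = 15311 - 25/2412 = 36930107/2412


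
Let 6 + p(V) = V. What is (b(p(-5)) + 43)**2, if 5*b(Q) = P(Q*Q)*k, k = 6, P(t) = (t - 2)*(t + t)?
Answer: 29930038009/25 ≈ 1.1972e+9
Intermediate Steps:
p(V) = -6 + V
P(t) = 2*t*(-2 + t) (P(t) = (-2 + t)*(2*t) = 2*t*(-2 + t))
b(Q) = 12*Q**2*(-2 + Q**2)/5 (b(Q) = ((2*(Q*Q)*(-2 + Q*Q))*6)/5 = ((2*Q**2*(-2 + Q**2))*6)/5 = (12*Q**2*(-2 + Q**2))/5 = 12*Q**2*(-2 + Q**2)/5)
(b(p(-5)) + 43)**2 = (12*(-6 - 5)**2*(-2 + (-6 - 5)**2)/5 + 43)**2 = ((12/5)*(-11)**2*(-2 + (-11)**2) + 43)**2 = ((12/5)*121*(-2 + 121) + 43)**2 = ((12/5)*121*119 + 43)**2 = (172788/5 + 43)**2 = (173003/5)**2 = 29930038009/25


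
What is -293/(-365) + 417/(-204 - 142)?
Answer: -50827/126290 ≈ -0.40246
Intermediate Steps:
-293/(-365) + 417/(-204 - 142) = -293*(-1/365) + 417/(-346) = 293/365 + 417*(-1/346) = 293/365 - 417/346 = -50827/126290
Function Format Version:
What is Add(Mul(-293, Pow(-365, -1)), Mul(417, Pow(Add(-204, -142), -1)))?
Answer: Rational(-50827, 126290) ≈ -0.40246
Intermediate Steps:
Add(Mul(-293, Pow(-365, -1)), Mul(417, Pow(Add(-204, -142), -1))) = Add(Mul(-293, Rational(-1, 365)), Mul(417, Pow(-346, -1))) = Add(Rational(293, 365), Mul(417, Rational(-1, 346))) = Add(Rational(293, 365), Rational(-417, 346)) = Rational(-50827, 126290)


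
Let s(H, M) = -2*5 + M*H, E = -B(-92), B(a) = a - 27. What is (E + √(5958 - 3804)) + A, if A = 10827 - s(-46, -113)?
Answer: 5758 + √2154 ≈ 5804.4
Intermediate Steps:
B(a) = -27 + a
E = 119 (E = -(-27 - 92) = -1*(-119) = 119)
s(H, M) = -10 + H*M
A = 5639 (A = 10827 - (-10 - 46*(-113)) = 10827 - (-10 + 5198) = 10827 - 1*5188 = 10827 - 5188 = 5639)
(E + √(5958 - 3804)) + A = (119 + √(5958 - 3804)) + 5639 = (119 + √2154) + 5639 = 5758 + √2154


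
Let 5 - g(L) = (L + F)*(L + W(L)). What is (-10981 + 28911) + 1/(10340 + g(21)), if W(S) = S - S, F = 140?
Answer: 124864521/6964 ≈ 17930.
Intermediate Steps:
W(S) = 0
g(L) = 5 - L*(140 + L) (g(L) = 5 - (L + 140)*(L + 0) = 5 - (140 + L)*L = 5 - L*(140 + L))
(-10981 + 28911) + 1/(10340 + g(21)) = (-10981 + 28911) + 1/(10340 + (5 - 1*21² - 140*21)) = 17930 + 1/(10340 + (5 - 1*441 - 2940)) = 17930 + 1/(10340 + (5 - 441 - 2940)) = 17930 + 1/(10340 - 3376) = 17930 + 1/6964 = 124864521/6964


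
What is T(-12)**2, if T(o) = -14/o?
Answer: 49/36 ≈ 1.3611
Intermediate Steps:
T(-12)**2 = (-14/(-12))**2 = (-14*(-1/12))**2 = (7/6)**2 = 49/36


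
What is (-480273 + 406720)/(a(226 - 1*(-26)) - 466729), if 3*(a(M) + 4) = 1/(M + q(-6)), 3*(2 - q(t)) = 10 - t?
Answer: 54870538/348182817 ≈ 0.15759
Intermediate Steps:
q(t) = -4/3 + t/3 (q(t) = 2 - (10 - t)/3 = 2 + (-10/3 + t/3) = -4/3 + t/3)
a(M) = -4 + 1/(3*(-10/3 + M)) (a(M) = -4 + 1/(3*(M + (-4/3 + (⅓)*(-6)))) = -4 + 1/(3*(M + (-4/3 - 2))) = -4 + 1/(3*(M - 10/3)) = -4 + 1/(3*(-10/3 + M)))
(-480273 + 406720)/(a(226 - 1*(-26)) - 466729) = (-480273 + 406720)/((41 - 12*(226 - 1*(-26)))/(-10 + 3*(226 - 1*(-26))) - 466729) = -73553/((41 - 12*(226 + 26))/(-10 + 3*(226 + 26)) - 466729) = -73553/((41 - 12*252)/(-10 + 3*252) - 466729) = -73553/((41 - 3024)/(-10 + 756) - 466729) = -73553/(-2983/746 - 466729) = -73553/(-348182817/746) = -73553*(-746/348182817) = 54870538/348182817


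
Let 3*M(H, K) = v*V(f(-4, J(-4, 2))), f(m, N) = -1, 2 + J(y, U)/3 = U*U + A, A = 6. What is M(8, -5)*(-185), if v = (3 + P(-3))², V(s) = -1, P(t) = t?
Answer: 0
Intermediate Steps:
J(y, U) = 12 + 3*U² (J(y, U) = -6 + 3*(U*U + 6) = -6 + 3*(U² + 6) = -6 + 3*(6 + U²) = -6 + (18 + 3*U²) = 12 + 3*U²)
v = 0 (v = (3 - 3)² = 0² = 0)
M(H, K) = 0 (M(H, K) = (0*(-1))/3 = (⅓)*0 = 0)
M(8, -5)*(-185) = 0*(-185) = 0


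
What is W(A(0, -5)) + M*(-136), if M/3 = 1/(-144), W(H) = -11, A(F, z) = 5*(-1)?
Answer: -49/6 ≈ -8.1667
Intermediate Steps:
A(F, z) = -5
M = -1/48 (M = 3/(-144) = 3*(-1/144) = -1/48 ≈ -0.020833)
W(A(0, -5)) + M*(-136) = -11 - 1/48*(-136) = -11 + 17/6 = -49/6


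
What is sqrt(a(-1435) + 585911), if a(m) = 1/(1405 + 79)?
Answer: 5*sqrt(12903260167)/742 ≈ 765.45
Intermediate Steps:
a(m) = 1/1484
sqrt(a(-1435) + 585911) = sqrt(1/1484 + 585911) = sqrt(869491925/1484) = 5*sqrt(12903260167)/742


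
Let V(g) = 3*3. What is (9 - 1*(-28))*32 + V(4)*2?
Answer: 1202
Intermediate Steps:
V(g) = 9
(9 - 1*(-28))*32 + V(4)*2 = (9 - 1*(-28))*32 + 9*2 = (9 + 28)*32 + 18 = 37*32 + 18 = 1184 + 18 = 1202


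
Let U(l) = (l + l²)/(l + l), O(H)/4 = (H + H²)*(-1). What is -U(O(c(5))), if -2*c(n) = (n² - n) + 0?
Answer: 359/2 ≈ 179.50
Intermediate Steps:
c(n) = n/2 - n²/2 (c(n) = -((n² - n) + 0)/2 = -(n² - n)/2 = n/2 - n²/2)
O(H) = -4*H - 4*H² (O(H) = 4*((H + H²)*(-1)) = 4*(-H - H²) = -4*H - 4*H²)
U(l) = (l + l²)/(2*l) (U(l) = (l + l²)/((2*l)) = (l + l²)*(1/(2*l)) = (l + l²)/(2*l))
-U(O(c(5))) = -(½ + (-4*(½)*5*(1 - 1*5)*(1 + (½)*5*(1 - 1*5)))/2) = -(½ + (-4*(½)*5*(1 - 5)*(1 + (½)*5*(1 - 5)))/2) = -(½ + (-4*(½)*5*(-4)*(1 + (½)*5*(-4)))/2) = -(½ + (-4*(-10)*(1 - 10))/2) = -(½ + (-4*(-10)*(-9))/2) = -(½ + (½)*(-360)) = -(½ - 180) = -1*(-359/2) = 359/2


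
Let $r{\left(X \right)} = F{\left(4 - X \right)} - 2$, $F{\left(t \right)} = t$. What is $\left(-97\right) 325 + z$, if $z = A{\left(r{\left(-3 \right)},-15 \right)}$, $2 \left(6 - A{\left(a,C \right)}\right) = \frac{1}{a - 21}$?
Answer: $- \frac{1008607}{32} \approx -31519.0$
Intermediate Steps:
$r{\left(X \right)} = 2 - X$ ($r{\left(X \right)} = \left(4 - X\right) - 2 = 2 - X$)
$A{\left(a,C \right)} = 6 - \frac{1}{2 \left(-21 + a\right)}$ ($A{\left(a,C \right)} = 6 - \frac{1}{2 \left(a - 21\right)} = 6 - \frac{1}{2 \left(-21 + a\right)}$)
$z = \frac{193}{32}$ ($z = \frac{-253 + 12 \left(2 - -3\right)}{2 \left(-21 + \left(2 - -3\right)\right)} = \frac{-253 + 12 \left(2 + 3\right)}{2 \left(-21 + \left(2 + 3\right)\right)} = \frac{-253 + 12 \cdot 5}{2 \left(-21 + 5\right)} = \frac{-253 + 60}{2 \left(-16\right)} = \frac{1}{2} \left(- \frac{1}{16}\right) \left(-193\right) = \frac{193}{32} \approx 6.0313$)
$\left(-97\right) 325 + z = \left(-97\right) 325 + \frac{193}{32} = -31525 + \frac{193}{32} = - \frac{1008607}{32}$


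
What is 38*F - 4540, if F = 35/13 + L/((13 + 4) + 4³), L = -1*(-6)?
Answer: -1556642/351 ≈ -4434.9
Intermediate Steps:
L = 6
F = 971/351 (F = 35/13 + 6/((13 + 4) + 4³) = 35*(1/13) + 6/(17 + 64) = 35/13 + 6/81 = 35/13 + 6*(1/81) = 35/13 + 2/27 = 971/351 ≈ 2.7664)
38*F - 4540 = 38*(971/351) - 4540 = 36898/351 - 4540 = -1556642/351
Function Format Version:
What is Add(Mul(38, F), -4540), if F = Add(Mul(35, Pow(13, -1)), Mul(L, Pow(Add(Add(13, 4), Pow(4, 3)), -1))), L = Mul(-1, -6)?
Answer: Rational(-1556642, 351) ≈ -4434.9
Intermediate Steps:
L = 6
F = Rational(971, 351) (F = Add(Mul(35, Pow(13, -1)), Mul(6, Pow(Add(Add(13, 4), Pow(4, 3)), -1))) = Add(Mul(35, Rational(1, 13)), Mul(6, Pow(Add(17, 64), -1))) = Add(Rational(35, 13), Mul(6, Pow(81, -1))) = Add(Rational(35, 13), Mul(6, Rational(1, 81))) = Add(Rational(35, 13), Rational(2, 27)) = Rational(971, 351) ≈ 2.7664)
Add(Mul(38, F), -4540) = Add(Mul(38, Rational(971, 351)), -4540) = Add(Rational(36898, 351), -4540) = Rational(-1556642, 351)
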